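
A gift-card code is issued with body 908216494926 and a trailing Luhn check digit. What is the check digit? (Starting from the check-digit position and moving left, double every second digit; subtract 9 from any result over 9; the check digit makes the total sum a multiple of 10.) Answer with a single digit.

Partial digits right→left: 6 2 9 4 9 4 6 1 2 8 0 9
Double every second digit counting from the check-digit position (so the 1st, 3rd, 5th, ... of the partial from the right).
  doubled (with −9 where >9): 3 9 9 3 4 0 → sum 28
  kept as-is: 2 4 4 1 8 9 → sum 28
Total = 28 + 28 = 56.
Check digit = (10 − (56 mod 10)) mod 10 = 4.

4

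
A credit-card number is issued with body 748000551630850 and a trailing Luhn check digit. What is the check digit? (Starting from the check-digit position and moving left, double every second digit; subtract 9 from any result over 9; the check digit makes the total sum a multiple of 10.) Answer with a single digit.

2

Partial digits right→left: 0 5 8 0 3 6 1 5 5 0 0 0 8 4 7
Double every second digit counting from the check-digit position (so the 1st, 3rd, 5th, ... of the partial from the right).
  doubled (with −9 where >9): 0 7 6 2 1 0 7 5 → sum 28
  kept as-is: 5 0 6 5 0 0 4 → sum 20
Total = 28 + 20 = 48.
Check digit = (10 − (48 mod 10)) mod 10 = 2.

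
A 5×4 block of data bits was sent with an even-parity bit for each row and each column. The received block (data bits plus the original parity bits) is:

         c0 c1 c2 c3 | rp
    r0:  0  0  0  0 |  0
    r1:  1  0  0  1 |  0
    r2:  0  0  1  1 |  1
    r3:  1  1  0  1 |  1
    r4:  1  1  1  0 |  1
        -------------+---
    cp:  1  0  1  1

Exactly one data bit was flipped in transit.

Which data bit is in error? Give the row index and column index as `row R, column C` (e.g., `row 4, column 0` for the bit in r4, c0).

row 2, column 2

Recompute each row's even parity and compare to rp:
  r0: data parity 0, sent rp 0 → ok
  r1: data parity 0, sent rp 0 → ok
  r2: data parity 0, sent rp 1 → mismatch
  r3: data parity 1, sent rp 1 → ok
  r4: data parity 1, sent rp 1 → ok
Recompute each column's even parity and compare to cp:
  c0: data parity 1, sent cp 1 → ok
  c1: data parity 0, sent cp 0 → ok
  c2: data parity 0, sent cp 1 → mismatch
  c3: data parity 1, sent cp 1 → ok
Exactly one row (r2) and one column (c2) fail → the flipped bit is at their intersection.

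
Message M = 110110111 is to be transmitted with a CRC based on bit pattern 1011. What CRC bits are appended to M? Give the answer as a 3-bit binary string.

Append 3 zeros: 110110111000. Divide by 1011 (XOR where the leading bit is 1):
  pos 0: 1101 XOR 1011 = 0110
  pos 1: 1101 XOR 1011 = 0110
  pos 2: 1100 XOR 1011 = 0111
  pos 3: 1111 XOR 1011 = 0100
  pos 4: 1001 XOR 1011 = 0010
  pos 6: 1010 XOR 1011 = 0001
Remainder (last 3 bits) = 100. This is the CRC / FCS.

100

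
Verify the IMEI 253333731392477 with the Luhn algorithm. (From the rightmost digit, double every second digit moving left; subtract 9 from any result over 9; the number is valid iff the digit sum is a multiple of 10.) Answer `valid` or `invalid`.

valid

From the right, keep odd positions and double even positions (subtract 9 from any doubled value over 9):
  doubled (positions 2,4,...): 5 4 6 6 6 6 1 → sum 34
  kept (positions 1,3,...): 7 4 9 1 7 3 3 2 → sum 36
Total = 70.
70 mod 10 = 0, so the number is valid.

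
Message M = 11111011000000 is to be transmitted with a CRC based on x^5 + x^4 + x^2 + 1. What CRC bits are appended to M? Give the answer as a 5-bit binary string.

Append 5 zeros: 1111101100000000000. Divide by 110101 (XOR where the leading bit is 1):
  pos 0: 111110 XOR 110101 = 001011
  pos 2: 101111 XOR 110101 = 011010
  pos 3: 110100 XOR 110101 = 000001
  pos 8: 100000 XOR 110101 = 010101
  pos 9: 101010 XOR 110101 = 011111
  pos 10: 111110 XOR 110101 = 001011
  pos 12: 101100 XOR 110101 = 011001
  pos 13: 110010 XOR 110101 = 000111
Remainder (last 5 bits) = 00111. This is the CRC / FCS.

00111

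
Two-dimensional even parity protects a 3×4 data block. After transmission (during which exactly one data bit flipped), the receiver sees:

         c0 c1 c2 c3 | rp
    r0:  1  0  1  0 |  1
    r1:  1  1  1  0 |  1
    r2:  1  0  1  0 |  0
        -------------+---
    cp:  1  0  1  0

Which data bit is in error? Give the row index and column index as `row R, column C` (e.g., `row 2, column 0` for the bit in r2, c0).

Recompute each row's even parity and compare to rp:
  r0: data parity 0, sent rp 1 → mismatch
  r1: data parity 1, sent rp 1 → ok
  r2: data parity 0, sent rp 0 → ok
Recompute each column's even parity and compare to cp:
  c0: data parity 1, sent cp 1 → ok
  c1: data parity 1, sent cp 0 → mismatch
  c2: data parity 1, sent cp 1 → ok
  c3: data parity 0, sent cp 0 → ok
Exactly one row (r0) and one column (c1) fail → the flipped bit is at their intersection.

row 0, column 1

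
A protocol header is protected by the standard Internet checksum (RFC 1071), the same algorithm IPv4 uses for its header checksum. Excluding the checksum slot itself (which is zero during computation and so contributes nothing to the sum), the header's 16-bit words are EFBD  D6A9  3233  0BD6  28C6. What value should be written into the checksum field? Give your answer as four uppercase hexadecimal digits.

One's-complement addition (fold any carry out of bit 15 back into bit 0):
  0xEFBD + 0xD6A9 = 0x1C666 → wrap carry → 0xC667
  0xC667 + 0x3233 = 0x0F89A
  0xF89A + 0x0BD6 = 0x10470 → wrap carry → 0x0471
  0x0471 + 0x28C6 = 0x02D37
One's-complement sum = 0x2D37.
Checksum = ~0x2D37 & 0xFFFF = 0xD2C8.

D2C8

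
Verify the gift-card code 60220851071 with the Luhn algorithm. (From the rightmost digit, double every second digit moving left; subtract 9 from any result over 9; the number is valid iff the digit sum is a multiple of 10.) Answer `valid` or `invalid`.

invalid

From the right, keep odd positions and double even positions (subtract 9 from any doubled value over 9):
  doubled (positions 2,4,...): 5 2 7 4 0 → sum 18
  kept (positions 1,3,...): 1 0 5 0 2 6 → sum 14
Total = 32.
32 mod 10 = 2, so the number is invalid.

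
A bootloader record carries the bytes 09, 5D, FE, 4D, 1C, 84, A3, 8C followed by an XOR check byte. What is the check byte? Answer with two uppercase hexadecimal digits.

XOR the bytes together:
  start with 0x09
  0x09 ⊕ 0x5D = 0x54
  0x54 ⊕ 0xFE = 0xAA
  0xAA ⊕ 0x4D = 0xE7
  0xE7 ⊕ 0x1C = 0xFB
  0xFB ⊕ 0x84 = 0x7F
  0x7F ⊕ 0xA3 = 0xDC
  0xDC ⊕ 0x8C = 0x50

50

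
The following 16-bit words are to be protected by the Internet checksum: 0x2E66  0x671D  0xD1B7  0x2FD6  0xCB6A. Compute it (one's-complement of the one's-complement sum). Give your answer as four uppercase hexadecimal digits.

9D83

One's-complement addition (fold any carry out of bit 15 back into bit 0):
  0x2E66 + 0x671D = 0x09583
  0x9583 + 0xD1B7 = 0x1673A → wrap carry → 0x673B
  0x673B + 0x2FD6 = 0x09711
  0x9711 + 0xCB6A = 0x1627B → wrap carry → 0x627C
One's-complement sum = 0x627C.
Checksum = ~0x627C & 0xFFFF = 0x9D83.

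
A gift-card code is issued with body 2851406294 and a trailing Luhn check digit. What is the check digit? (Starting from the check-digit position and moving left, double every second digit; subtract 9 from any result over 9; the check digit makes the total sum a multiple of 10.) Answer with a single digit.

3

Partial digits right→left: 4 9 2 6 0 4 1 5 8 2
Double every second digit counting from the check-digit position (so the 1st, 3rd, 5th, ... of the partial from the right).
  doubled (with −9 where >9): 8 4 0 2 7 → sum 21
  kept as-is: 9 6 4 5 2 → sum 26
Total = 21 + 26 = 47.
Check digit = (10 − (47 mod 10)) mod 10 = 3.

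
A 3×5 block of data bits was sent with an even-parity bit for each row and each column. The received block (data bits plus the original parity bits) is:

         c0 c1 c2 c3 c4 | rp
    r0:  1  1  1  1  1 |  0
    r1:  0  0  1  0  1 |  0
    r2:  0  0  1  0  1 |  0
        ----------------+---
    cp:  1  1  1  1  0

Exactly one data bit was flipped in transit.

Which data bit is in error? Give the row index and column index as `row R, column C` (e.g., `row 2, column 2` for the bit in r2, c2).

Recompute each row's even parity and compare to rp:
  r0: data parity 1, sent rp 0 → mismatch
  r1: data parity 0, sent rp 0 → ok
  r2: data parity 0, sent rp 0 → ok
Recompute each column's even parity and compare to cp:
  c0: data parity 1, sent cp 1 → ok
  c1: data parity 1, sent cp 1 → ok
  c2: data parity 1, sent cp 1 → ok
  c3: data parity 1, sent cp 1 → ok
  c4: data parity 1, sent cp 0 → mismatch
Exactly one row (r0) and one column (c4) fail → the flipped bit is at their intersection.

row 0, column 4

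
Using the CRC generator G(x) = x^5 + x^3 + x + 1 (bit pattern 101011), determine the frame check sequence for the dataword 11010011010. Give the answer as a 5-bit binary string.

Append 5 zeros: 1101001101000000. Divide by 101011 (XOR where the leading bit is 1):
  pos 0: 110100 XOR 101011 = 011111
  pos 1: 111111 XOR 101011 = 010100
  pos 2: 101001 XOR 101011 = 000010
  pos 6: 100100 XOR 101011 = 001111
  pos 8: 111100 XOR 101011 = 010111
  pos 9: 101110 XOR 101011 = 000101
Remainder (last 5 bits) = 01010. This is the CRC / FCS.

01010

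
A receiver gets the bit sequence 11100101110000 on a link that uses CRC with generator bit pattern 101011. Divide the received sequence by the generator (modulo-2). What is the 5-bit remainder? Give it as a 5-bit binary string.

01011

Modulo-2 division of 11100101110000 by 101011:
  pos 0: 111001 XOR 101011 = 010010
  pos 1: 100100 XOR 101011 = 001111
  pos 3: 111111 XOR 101011 = 010100
  pos 4: 101001 XOR 101011 = 000010
  pos 8: 100000 XOR 101011 = 001011
Remainder = 01011 (nonzero — an error is detected).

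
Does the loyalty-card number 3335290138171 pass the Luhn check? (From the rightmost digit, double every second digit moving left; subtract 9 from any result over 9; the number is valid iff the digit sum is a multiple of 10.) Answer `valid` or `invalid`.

From the right, keep odd positions and double even positions (subtract 9 from any doubled value over 9):
  doubled (positions 2,4,...): 5 7 2 9 1 6 → sum 30
  kept (positions 1,3,...): 1 1 3 0 2 3 3 → sum 13
Total = 43.
43 mod 10 = 3, so the number is invalid.

invalid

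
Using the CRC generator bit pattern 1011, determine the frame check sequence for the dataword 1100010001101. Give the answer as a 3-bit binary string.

Append 3 zeros: 1100010001101000. Divide by 1011 (XOR where the leading bit is 1):
  pos 0: 1100 XOR 1011 = 0111
  pos 1: 1110 XOR 1011 = 0101
  pos 2: 1011 XOR 1011 = 0000
  pos 9: 1101 XOR 1011 = 0110
  pos 10: 1100 XOR 1011 = 0111
  pos 11: 1110 XOR 1011 = 0101
  pos 12: 1010 XOR 1011 = 0001
Remainder (last 3 bits) = 001. This is the CRC / FCS.

001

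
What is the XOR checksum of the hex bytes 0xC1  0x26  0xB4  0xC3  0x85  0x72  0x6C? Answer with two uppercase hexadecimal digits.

XOR the bytes together:
  start with 0xC1
  0xC1 ⊕ 0x26 = 0xE7
  0xE7 ⊕ 0xB4 = 0x53
  0x53 ⊕ 0xC3 = 0x90
  0x90 ⊕ 0x85 = 0x15
  0x15 ⊕ 0x72 = 0x67
  0x67 ⊕ 0x6C = 0x0B

0B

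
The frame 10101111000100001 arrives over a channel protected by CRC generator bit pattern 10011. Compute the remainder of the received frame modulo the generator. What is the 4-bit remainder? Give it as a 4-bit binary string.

0000

Modulo-2 division of 10101111000100001 by 10011:
  pos 0: 10101 XOR 10011 = 00110
  pos 2: 11011 XOR 10011 = 01000
  pos 3: 10001 XOR 10011 = 00010
  pos 6: 10000 XOR 10011 = 00011
  pos 9: 11100 XOR 10011 = 01111
  pos 10: 11110 XOR 10011 = 01101
  pos 11: 11010 XOR 10011 = 01001
  pos 12: 10011 XOR 10011 = 00000
Remainder = 0000 (zero — the frame passes the CRC check).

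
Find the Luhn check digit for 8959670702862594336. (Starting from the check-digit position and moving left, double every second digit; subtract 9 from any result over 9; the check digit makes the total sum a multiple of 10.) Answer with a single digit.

Partial digits right→left: 6 3 3 4 9 5 2 6 8 2 0 7 0 7 6 9 5 9 8
Double every second digit counting from the check-digit position (so the 1st, 3rd, 5th, ... of the partial from the right).
  doubled (with −9 where >9): 3 6 9 4 7 0 0 3 1 7 → sum 40
  kept as-is: 3 4 5 6 2 7 7 9 9 → sum 52
Total = 40 + 52 = 92.
Check digit = (10 − (92 mod 10)) mod 10 = 8.

8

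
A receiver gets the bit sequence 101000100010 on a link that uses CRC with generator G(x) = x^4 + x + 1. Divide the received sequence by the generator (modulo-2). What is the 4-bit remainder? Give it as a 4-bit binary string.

Modulo-2 division of 101000100010 by 10011:
  pos 0: 10100 XOR 10011 = 00111
  pos 2: 11101 XOR 10011 = 01110
  pos 3: 11100 XOR 10011 = 01111
  pos 4: 11110 XOR 10011 = 01101
  pos 5: 11010 XOR 10011 = 01001
  pos 6: 10011 XOR 10011 = 00000
Remainder = 0000 (zero — the frame passes the CRC check).

0000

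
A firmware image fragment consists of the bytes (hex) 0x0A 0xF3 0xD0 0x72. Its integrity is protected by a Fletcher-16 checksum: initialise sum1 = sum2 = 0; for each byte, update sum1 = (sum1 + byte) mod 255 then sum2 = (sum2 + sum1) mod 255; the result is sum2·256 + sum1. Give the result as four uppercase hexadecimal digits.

1841

Running sums (mod 255):
  after byte 0 (0x0A): sum1=10, sum2=10
  after byte 1 (0xF3): sum1=253, sum2=8
  after byte 2 (0xD0): sum1=206, sum2=214
  after byte 3 (0x72): sum1=65, sum2=24
Checksum = sum2·256 + sum1 = 24·256 + 65 = 6209 = 0x1841.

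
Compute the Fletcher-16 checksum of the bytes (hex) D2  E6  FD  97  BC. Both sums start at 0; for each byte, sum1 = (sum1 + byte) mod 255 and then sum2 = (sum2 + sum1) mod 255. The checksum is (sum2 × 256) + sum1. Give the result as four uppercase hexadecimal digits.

9F0C

Running sums (mod 255):
  after byte 0 (D2): sum1=210, sum2=210
  after byte 1 (E6): sum1=185, sum2=140
  after byte 2 (FD): sum1=183, sum2=68
  after byte 3 (97): sum1=79, sum2=147
  after byte 4 (BC): sum1=12, sum2=159
Checksum = sum2·256 + sum1 = 159·256 + 12 = 40716 = 0x9F0C.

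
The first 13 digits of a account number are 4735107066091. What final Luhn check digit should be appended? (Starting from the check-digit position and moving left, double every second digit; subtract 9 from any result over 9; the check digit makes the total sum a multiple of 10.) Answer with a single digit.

7

Partial digits right→left: 1 9 0 6 6 0 7 0 1 5 3 7 4
Double every second digit counting from the check-digit position (so the 1st, 3rd, 5th, ... of the partial from the right).
  doubled (with −9 where >9): 2 0 3 5 2 6 8 → sum 26
  kept as-is: 9 6 0 0 5 7 → sum 27
Total = 26 + 27 = 53.
Check digit = (10 − (53 mod 10)) mod 10 = 7.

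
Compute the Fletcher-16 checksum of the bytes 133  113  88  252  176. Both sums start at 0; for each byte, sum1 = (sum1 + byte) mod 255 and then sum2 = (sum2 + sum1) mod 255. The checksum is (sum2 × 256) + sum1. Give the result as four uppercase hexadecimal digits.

15FC

Running sums (mod 255):
  after byte 0 (133): sum1=133, sum2=133
  after byte 1 (113): sum1=246, sum2=124
  after byte 2 (88): sum1=79, sum2=203
  after byte 3 (252): sum1=76, sum2=24
  after byte 4 (176): sum1=252, sum2=21
Checksum = sum2·256 + sum1 = 21·256 + 252 = 5628 = 0x15FC.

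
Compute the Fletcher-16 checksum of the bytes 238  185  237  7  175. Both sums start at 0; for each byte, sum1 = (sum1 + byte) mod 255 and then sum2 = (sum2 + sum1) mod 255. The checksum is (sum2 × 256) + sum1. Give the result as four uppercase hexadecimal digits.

Running sums (mod 255):
  after byte 0 (238): sum1=238, sum2=238
  after byte 1 (185): sum1=168, sum2=151
  after byte 2 (237): sum1=150, sum2=46
  after byte 3 (7): sum1=157, sum2=203
  after byte 4 (175): sum1=77, sum2=25
Checksum = sum2·256 + sum1 = 25·256 + 77 = 6477 = 0x194D.

194D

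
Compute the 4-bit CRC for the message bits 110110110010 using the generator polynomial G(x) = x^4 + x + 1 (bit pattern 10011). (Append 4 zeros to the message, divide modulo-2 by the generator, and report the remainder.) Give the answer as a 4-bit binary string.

Append 4 zeros: 1101101100100000. Divide by 10011 (XOR where the leading bit is 1):
  pos 0: 11011 XOR 10011 = 01000
  pos 1: 10000 XOR 10011 = 00011
  pos 4: 11110 XOR 10011 = 01101
  pos 5: 11010 XOR 10011 = 01001
  pos 6: 10011 XOR 10011 = 00000
Remainder (last 4 bits) = 0000. This is the CRC / FCS.

0000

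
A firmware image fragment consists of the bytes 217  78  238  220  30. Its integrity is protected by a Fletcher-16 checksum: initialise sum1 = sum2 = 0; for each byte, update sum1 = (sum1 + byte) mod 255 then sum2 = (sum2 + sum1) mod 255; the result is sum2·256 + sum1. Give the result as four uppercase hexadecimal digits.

1F12

Running sums (mod 255):
  after byte 0 (217): sum1=217, sum2=217
  after byte 1 (78): sum1=40, sum2=2
  after byte 2 (238): sum1=23, sum2=25
  after byte 3 (220): sum1=243, sum2=13
  after byte 4 (30): sum1=18, sum2=31
Checksum = sum2·256 + sum1 = 31·256 + 18 = 7954 = 0x1F12.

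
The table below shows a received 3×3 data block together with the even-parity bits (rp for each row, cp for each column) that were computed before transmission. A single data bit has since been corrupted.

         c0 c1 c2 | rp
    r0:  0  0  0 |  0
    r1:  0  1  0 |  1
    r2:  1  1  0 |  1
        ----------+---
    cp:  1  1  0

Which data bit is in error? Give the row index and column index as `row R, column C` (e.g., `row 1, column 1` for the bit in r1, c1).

row 2, column 1

Recompute each row's even parity and compare to rp:
  r0: data parity 0, sent rp 0 → ok
  r1: data parity 1, sent rp 1 → ok
  r2: data parity 0, sent rp 1 → mismatch
Recompute each column's even parity and compare to cp:
  c0: data parity 1, sent cp 1 → ok
  c1: data parity 0, sent cp 1 → mismatch
  c2: data parity 0, sent cp 0 → ok
Exactly one row (r2) and one column (c1) fail → the flipped bit is at their intersection.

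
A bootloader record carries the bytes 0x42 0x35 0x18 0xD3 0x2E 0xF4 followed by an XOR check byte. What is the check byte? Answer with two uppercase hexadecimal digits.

66

XOR the bytes together:
  start with 0x42
  0x42 ⊕ 0x35 = 0x77
  0x77 ⊕ 0x18 = 0x6F
  0x6F ⊕ 0xD3 = 0xBC
  0xBC ⊕ 0x2E = 0x92
  0x92 ⊕ 0xF4 = 0x66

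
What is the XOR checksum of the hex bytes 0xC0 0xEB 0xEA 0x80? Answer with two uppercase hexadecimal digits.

41

XOR the bytes together:
  start with 0xC0
  0xC0 ⊕ 0xEB = 0x2B
  0x2B ⊕ 0xEA = 0xC1
  0xC1 ⊕ 0x80 = 0x41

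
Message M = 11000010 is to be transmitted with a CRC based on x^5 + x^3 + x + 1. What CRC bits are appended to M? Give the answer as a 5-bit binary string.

00001

Append 5 zeros: 1100001000000. Divide by 101011 (XOR where the leading bit is 1):
  pos 0: 110000 XOR 101011 = 011011
  pos 1: 110111 XOR 101011 = 011100
  pos 2: 111000 XOR 101011 = 010011
  pos 3: 100110 XOR 101011 = 001101
  pos 5: 110100 XOR 101011 = 011111
  pos 6: 111110 XOR 101011 = 010101
  pos 7: 101010 XOR 101011 = 000001
Remainder (last 5 bits) = 00001. This is the CRC / FCS.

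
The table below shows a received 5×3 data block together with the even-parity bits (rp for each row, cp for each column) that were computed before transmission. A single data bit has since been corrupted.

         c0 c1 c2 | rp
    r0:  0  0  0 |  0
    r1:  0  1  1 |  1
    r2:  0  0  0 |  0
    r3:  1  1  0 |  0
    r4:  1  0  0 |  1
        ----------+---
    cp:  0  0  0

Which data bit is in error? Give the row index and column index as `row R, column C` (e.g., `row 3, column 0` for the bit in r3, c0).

row 1, column 2

Recompute each row's even parity and compare to rp:
  r0: data parity 0, sent rp 0 → ok
  r1: data parity 0, sent rp 1 → mismatch
  r2: data parity 0, sent rp 0 → ok
  r3: data parity 0, sent rp 0 → ok
  r4: data parity 1, sent rp 1 → ok
Recompute each column's even parity and compare to cp:
  c0: data parity 0, sent cp 0 → ok
  c1: data parity 0, sent cp 0 → ok
  c2: data parity 1, sent cp 0 → mismatch
Exactly one row (r1) and one column (c2) fail → the flipped bit is at their intersection.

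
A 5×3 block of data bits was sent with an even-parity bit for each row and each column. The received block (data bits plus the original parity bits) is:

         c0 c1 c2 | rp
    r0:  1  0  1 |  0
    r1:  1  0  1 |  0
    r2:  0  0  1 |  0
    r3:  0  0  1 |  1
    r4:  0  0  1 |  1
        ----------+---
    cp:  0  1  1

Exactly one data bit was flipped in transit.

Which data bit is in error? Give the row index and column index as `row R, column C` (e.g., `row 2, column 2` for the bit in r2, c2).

Recompute each row's even parity and compare to rp:
  r0: data parity 0, sent rp 0 → ok
  r1: data parity 0, sent rp 0 → ok
  r2: data parity 1, sent rp 0 → mismatch
  r3: data parity 1, sent rp 1 → ok
  r4: data parity 1, sent rp 1 → ok
Recompute each column's even parity and compare to cp:
  c0: data parity 0, sent cp 0 → ok
  c1: data parity 0, sent cp 1 → mismatch
  c2: data parity 1, sent cp 1 → ok
Exactly one row (r2) and one column (c1) fail → the flipped bit is at their intersection.

row 2, column 1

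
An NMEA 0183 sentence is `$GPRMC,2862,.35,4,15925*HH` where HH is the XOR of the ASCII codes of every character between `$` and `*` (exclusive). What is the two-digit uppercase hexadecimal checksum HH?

XOR the ASCII codes of the payload characters:
  'G' = 0x47 → acc = 0x47
  'P' = 0x50 → acc = 0x17
  'R' = 0x52 → acc = 0x45
  'M' = 0x4D → acc = 0x08
  'C' = 0x43 → acc = 0x4B
  ',' = 0x2C → acc = 0x67
  '2' = 0x32 → acc = 0x55
  '8' = 0x38 → acc = 0x6D
  '6' = 0x36 → acc = 0x5B
  '2' = 0x32 → acc = 0x69
  ',' = 0x2C → acc = 0x45
  '.' = 0x2E → acc = 0x6B
  '3' = 0x33 → acc = 0x58
  '5' = 0x35 → acc = 0x6D
  ',' = 0x2C → acc = 0x41
  '4' = 0x34 → acc = 0x75
  ',' = 0x2C → acc = 0x59
  '1' = 0x31 → acc = 0x68
  '5' = 0x35 → acc = 0x5D
  '9' = 0x39 → acc = 0x64
  '2' = 0x32 → acc = 0x56
  '5' = 0x35 → acc = 0x63
Checksum = 0x63.

63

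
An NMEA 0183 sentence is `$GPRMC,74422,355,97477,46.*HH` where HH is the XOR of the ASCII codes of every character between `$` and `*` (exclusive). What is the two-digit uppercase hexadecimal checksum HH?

59

XOR the ASCII codes of the payload characters:
  'G' = 0x47 → acc = 0x47
  'P' = 0x50 → acc = 0x17
  'R' = 0x52 → acc = 0x45
  'M' = 0x4D → acc = 0x08
  'C' = 0x43 → acc = 0x4B
  ',' = 0x2C → acc = 0x67
  '7' = 0x37 → acc = 0x50
  '4' = 0x34 → acc = 0x64
  '4' = 0x34 → acc = 0x50
  '2' = 0x32 → acc = 0x62
  '2' = 0x32 → acc = 0x50
  ',' = 0x2C → acc = 0x7C
  '3' = 0x33 → acc = 0x4F
  '5' = 0x35 → acc = 0x7A
  '5' = 0x35 → acc = 0x4F
  ',' = 0x2C → acc = 0x63
  '9' = 0x39 → acc = 0x5A
  '7' = 0x37 → acc = 0x6D
  '4' = 0x34 → acc = 0x59
  '7' = 0x37 → acc = 0x6E
  '7' = 0x37 → acc = 0x59
  ',' = 0x2C → acc = 0x75
  '4' = 0x34 → acc = 0x41
  '6' = 0x36 → acc = 0x77
  '.' = 0x2E → acc = 0x59
Checksum = 0x59.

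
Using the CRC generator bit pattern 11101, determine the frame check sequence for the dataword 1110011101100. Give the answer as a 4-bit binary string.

1001

Append 4 zeros: 11100111011000000. Divide by 11101 (XOR where the leading bit is 1):
  pos 0: 11100 XOR 11101 = 00001
  pos 4: 11110 XOR 11101 = 00011
  pos 7: 11110 XOR 11101 = 00011
  pos 10: 11000 XOR 11101 = 00101
  pos 12: 10100 XOR 11101 = 01001
Remainder (last 4 bits) = 1001. This is the CRC / FCS.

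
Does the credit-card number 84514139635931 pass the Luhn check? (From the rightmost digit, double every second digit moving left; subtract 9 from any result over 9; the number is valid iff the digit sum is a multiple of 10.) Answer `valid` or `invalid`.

valid

From the right, keep odd positions and double even positions (subtract 9 from any doubled value over 9):
  doubled (positions 2,4,...): 6 1 3 6 8 1 7 → sum 32
  kept (positions 1,3,...): 1 9 3 9 1 1 4 → sum 28
Total = 60.
60 mod 10 = 0, so the number is valid.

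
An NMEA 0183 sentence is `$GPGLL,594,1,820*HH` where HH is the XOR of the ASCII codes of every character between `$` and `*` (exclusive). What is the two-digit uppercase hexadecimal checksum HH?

4F

XOR the ASCII codes of the payload characters:
  'G' = 0x47 → acc = 0x47
  'P' = 0x50 → acc = 0x17
  'G' = 0x47 → acc = 0x50
  'L' = 0x4C → acc = 0x1C
  'L' = 0x4C → acc = 0x50
  ',' = 0x2C → acc = 0x7C
  '5' = 0x35 → acc = 0x49
  '9' = 0x39 → acc = 0x70
  '4' = 0x34 → acc = 0x44
  ',' = 0x2C → acc = 0x68
  '1' = 0x31 → acc = 0x59
  ',' = 0x2C → acc = 0x75
  '8' = 0x38 → acc = 0x4D
  '2' = 0x32 → acc = 0x7F
  '0' = 0x30 → acc = 0x4F
Checksum = 0x4F.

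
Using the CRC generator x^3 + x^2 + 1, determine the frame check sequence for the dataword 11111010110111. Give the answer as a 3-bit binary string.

101

Append 3 zeros: 11111010110111000. Divide by 1101 (XOR where the leading bit is 1):
  pos 0: 1111 XOR 1101 = 0010
  pos 2: 1010 XOR 1101 = 0111
  pos 3: 1111 XOR 1101 = 0010
  pos 5: 1001 XOR 1101 = 0100
  pos 6: 1001 XOR 1101 = 0100
  pos 7: 1000 XOR 1101 = 0101
  pos 8: 1011 XOR 1101 = 0110
  pos 9: 1101 XOR 1101 = 0000
  pos 13: 1000 XOR 1101 = 0101
Remainder (last 3 bits) = 101. This is the CRC / FCS.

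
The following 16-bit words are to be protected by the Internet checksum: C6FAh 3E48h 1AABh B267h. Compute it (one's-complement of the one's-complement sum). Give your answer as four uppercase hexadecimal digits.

2DAA

One's-complement addition (fold any carry out of bit 15 back into bit 0):
  0xC6FA + 0x3E48 = 0x10542 → wrap carry → 0x0543
  0x0543 + 0x1AAB = 0x01FEE
  0x1FEE + 0xB267 = 0x0D255
One's-complement sum = 0xD255.
Checksum = ~0xD255 & 0xFFFF = 0x2DAA.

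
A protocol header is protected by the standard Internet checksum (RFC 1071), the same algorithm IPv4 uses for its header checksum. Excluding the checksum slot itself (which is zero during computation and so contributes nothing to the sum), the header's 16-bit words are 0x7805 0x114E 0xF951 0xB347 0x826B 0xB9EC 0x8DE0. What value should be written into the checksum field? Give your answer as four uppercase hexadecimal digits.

FFD9

One's-complement addition (fold any carry out of bit 15 back into bit 0):
  0x7805 + 0x114E = 0x08953
  0x8953 + 0xF951 = 0x182A4 → wrap carry → 0x82A5
  0x82A5 + 0xB347 = 0x135EC → wrap carry → 0x35ED
  0x35ED + 0x826B = 0x0B858
  0xB858 + 0xB9EC = 0x17244 → wrap carry → 0x7245
  0x7245 + 0x8DE0 = 0x10025 → wrap carry → 0x0026
One's-complement sum = 0x0026.
Checksum = ~0x0026 & 0xFFFF = 0xFFD9.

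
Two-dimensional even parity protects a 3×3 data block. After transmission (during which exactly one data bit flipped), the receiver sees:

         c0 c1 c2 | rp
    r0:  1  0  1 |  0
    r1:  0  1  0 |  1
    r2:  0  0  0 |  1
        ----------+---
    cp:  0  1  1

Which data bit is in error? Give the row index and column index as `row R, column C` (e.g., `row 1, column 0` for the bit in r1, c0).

Recompute each row's even parity and compare to rp:
  r0: data parity 0, sent rp 0 → ok
  r1: data parity 1, sent rp 1 → ok
  r2: data parity 0, sent rp 1 → mismatch
Recompute each column's even parity and compare to cp:
  c0: data parity 1, sent cp 0 → mismatch
  c1: data parity 1, sent cp 1 → ok
  c2: data parity 1, sent cp 1 → ok
Exactly one row (r2) and one column (c0) fail → the flipped bit is at their intersection.

row 2, column 0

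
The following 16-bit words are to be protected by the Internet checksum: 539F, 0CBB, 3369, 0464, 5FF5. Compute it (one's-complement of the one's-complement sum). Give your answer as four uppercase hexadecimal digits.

One's-complement addition (fold any carry out of bit 15 back into bit 0):
  0x539F + 0x0CBB = 0x0605A
  0x605A + 0x3369 = 0x093C3
  0x93C3 + 0x0464 = 0x09827
  0x9827 + 0x5FF5 = 0x0F81C
One's-complement sum = 0xF81C.
Checksum = ~0xF81C & 0xFFFF = 0x07E3.

07E3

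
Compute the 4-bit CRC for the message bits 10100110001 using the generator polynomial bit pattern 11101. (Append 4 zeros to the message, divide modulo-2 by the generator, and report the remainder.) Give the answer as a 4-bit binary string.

Append 4 zeros: 101001100010000. Divide by 11101 (XOR where the leading bit is 1):
  pos 0: 10100 XOR 11101 = 01001
  pos 1: 10011 XOR 11101 = 01110
  pos 2: 11101 XOR 11101 = 00000
  pos 10: 10000 XOR 11101 = 01101
Remainder (last 4 bits) = 1101. This is the CRC / FCS.

1101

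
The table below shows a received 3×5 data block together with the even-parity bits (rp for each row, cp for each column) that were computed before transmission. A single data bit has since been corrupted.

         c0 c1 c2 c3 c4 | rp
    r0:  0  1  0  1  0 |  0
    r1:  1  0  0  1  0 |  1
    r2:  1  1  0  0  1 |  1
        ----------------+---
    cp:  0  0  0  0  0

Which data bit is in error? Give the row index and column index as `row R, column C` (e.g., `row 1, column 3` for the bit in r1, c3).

row 1, column 4

Recompute each row's even parity and compare to rp:
  r0: data parity 0, sent rp 0 → ok
  r1: data parity 0, sent rp 1 → mismatch
  r2: data parity 1, sent rp 1 → ok
Recompute each column's even parity and compare to cp:
  c0: data parity 0, sent cp 0 → ok
  c1: data parity 0, sent cp 0 → ok
  c2: data parity 0, sent cp 0 → ok
  c3: data parity 0, sent cp 0 → ok
  c4: data parity 1, sent cp 0 → mismatch
Exactly one row (r1) and one column (c4) fail → the flipped bit is at their intersection.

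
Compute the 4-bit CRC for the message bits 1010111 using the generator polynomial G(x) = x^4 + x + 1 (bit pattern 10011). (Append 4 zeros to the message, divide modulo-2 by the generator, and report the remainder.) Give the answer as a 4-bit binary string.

1011

Append 4 zeros: 10101110000. Divide by 10011 (XOR where the leading bit is 1):
  pos 0: 10101 XOR 10011 = 00110
  pos 2: 11011 XOR 10011 = 01000
  pos 3: 10000 XOR 10011 = 00011
  pos 6: 11000 XOR 10011 = 01011
Remainder (last 4 bits) = 1011. This is the CRC / FCS.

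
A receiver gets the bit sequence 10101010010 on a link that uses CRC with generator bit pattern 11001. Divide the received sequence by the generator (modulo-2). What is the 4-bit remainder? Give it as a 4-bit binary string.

Modulo-2 division of 10101010010 by 11001:
  pos 0: 10101 XOR 11001 = 01100
  pos 1: 11000 XOR 11001 = 00001
  pos 5: 11001 XOR 11001 = 00000
Remainder = 0000 (zero — the frame passes the CRC check).

0000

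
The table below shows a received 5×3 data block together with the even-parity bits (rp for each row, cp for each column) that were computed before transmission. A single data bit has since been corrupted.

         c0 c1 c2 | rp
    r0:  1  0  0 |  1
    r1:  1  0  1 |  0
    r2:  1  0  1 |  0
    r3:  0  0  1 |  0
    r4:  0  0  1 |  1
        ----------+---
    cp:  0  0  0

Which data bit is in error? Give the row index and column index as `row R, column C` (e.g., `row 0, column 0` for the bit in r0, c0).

row 3, column 0

Recompute each row's even parity and compare to rp:
  r0: data parity 1, sent rp 1 → ok
  r1: data parity 0, sent rp 0 → ok
  r2: data parity 0, sent rp 0 → ok
  r3: data parity 1, sent rp 0 → mismatch
  r4: data parity 1, sent rp 1 → ok
Recompute each column's even parity and compare to cp:
  c0: data parity 1, sent cp 0 → mismatch
  c1: data parity 0, sent cp 0 → ok
  c2: data parity 0, sent cp 0 → ok
Exactly one row (r3) and one column (c0) fail → the flipped bit is at their intersection.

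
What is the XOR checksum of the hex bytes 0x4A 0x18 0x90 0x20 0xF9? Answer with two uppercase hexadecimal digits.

XOR the bytes together:
  start with 0x4A
  0x4A ⊕ 0x18 = 0x52
  0x52 ⊕ 0x90 = 0xC2
  0xC2 ⊕ 0x20 = 0xE2
  0xE2 ⊕ 0xF9 = 0x1B

1B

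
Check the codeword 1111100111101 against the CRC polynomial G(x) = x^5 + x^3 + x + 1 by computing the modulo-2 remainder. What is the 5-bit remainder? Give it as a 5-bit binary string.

Modulo-2 division of 1111100111101 by 101011:
  pos 0: 111110 XOR 101011 = 010101
  pos 1: 101010 XOR 101011 = 000001
  pos 6: 111110 XOR 101011 = 010101
  pos 7: 101011 XOR 101011 = 000000
Remainder = 00000 (zero — the frame passes the CRC check).

00000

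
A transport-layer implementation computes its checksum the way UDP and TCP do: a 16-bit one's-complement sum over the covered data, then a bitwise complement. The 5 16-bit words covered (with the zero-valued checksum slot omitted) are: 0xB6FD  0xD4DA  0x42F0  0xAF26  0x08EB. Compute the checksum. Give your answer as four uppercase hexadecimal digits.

7925

One's-complement addition (fold any carry out of bit 15 back into bit 0):
  0xB6FD + 0xD4DA = 0x18BD7 → wrap carry → 0x8BD8
  0x8BD8 + 0x42F0 = 0x0CEC8
  0xCEC8 + 0xAF26 = 0x17DEE → wrap carry → 0x7DEF
  0x7DEF + 0x08EB = 0x086DA
One's-complement sum = 0x86DA.
Checksum = ~0x86DA & 0xFFFF = 0x7925.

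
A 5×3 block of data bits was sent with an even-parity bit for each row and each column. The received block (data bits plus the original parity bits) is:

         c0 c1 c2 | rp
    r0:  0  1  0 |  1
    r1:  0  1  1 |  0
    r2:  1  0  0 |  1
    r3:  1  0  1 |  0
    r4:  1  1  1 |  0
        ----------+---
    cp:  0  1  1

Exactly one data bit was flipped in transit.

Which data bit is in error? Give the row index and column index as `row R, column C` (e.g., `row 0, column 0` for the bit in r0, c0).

row 4, column 0

Recompute each row's even parity and compare to rp:
  r0: data parity 1, sent rp 1 → ok
  r1: data parity 0, sent rp 0 → ok
  r2: data parity 1, sent rp 1 → ok
  r3: data parity 0, sent rp 0 → ok
  r4: data parity 1, sent rp 0 → mismatch
Recompute each column's even parity and compare to cp:
  c0: data parity 1, sent cp 0 → mismatch
  c1: data parity 1, sent cp 1 → ok
  c2: data parity 1, sent cp 1 → ok
Exactly one row (r4) and one column (c0) fail → the flipped bit is at their intersection.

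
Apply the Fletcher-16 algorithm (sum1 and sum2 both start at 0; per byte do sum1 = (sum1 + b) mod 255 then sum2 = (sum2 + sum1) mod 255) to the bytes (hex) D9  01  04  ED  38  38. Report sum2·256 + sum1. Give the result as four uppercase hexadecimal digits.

A23D

Running sums (mod 255):
  after byte 0 (D9): sum1=217, sum2=217
  after byte 1 (01): sum1=218, sum2=180
  after byte 2 (04): sum1=222, sum2=147
  after byte 3 (ED): sum1=204, sum2=96
  after byte 4 (38): sum1=5, sum2=101
  after byte 5 (38): sum1=61, sum2=162
Checksum = sum2·256 + sum1 = 162·256 + 61 = 41533 = 0xA23D.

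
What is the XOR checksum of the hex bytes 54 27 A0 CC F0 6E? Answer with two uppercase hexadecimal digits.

XOR the bytes together:
  start with 0x54
  0x54 ⊕ 0x27 = 0x73
  0x73 ⊕ 0xA0 = 0xD3
  0xD3 ⊕ 0xCC = 0x1F
  0x1F ⊕ 0xF0 = 0xEF
  0xEF ⊕ 0x6E = 0x81

81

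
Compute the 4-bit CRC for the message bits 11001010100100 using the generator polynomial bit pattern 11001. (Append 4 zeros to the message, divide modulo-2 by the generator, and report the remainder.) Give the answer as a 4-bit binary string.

Append 4 zeros: 110010101001000000. Divide by 11001 (XOR where the leading bit is 1):
  pos 0: 11001 XOR 11001 = 00000
  pos 6: 10100 XOR 11001 = 01101
  pos 7: 11011 XOR 11001 = 00010
  pos 10: 10000 XOR 11001 = 01001
  pos 11: 10010 XOR 11001 = 01011
  pos 12: 10110 XOR 11001 = 01111
  pos 13: 11110 XOR 11001 = 00111
Remainder (last 4 bits) = 0111. This is the CRC / FCS.

0111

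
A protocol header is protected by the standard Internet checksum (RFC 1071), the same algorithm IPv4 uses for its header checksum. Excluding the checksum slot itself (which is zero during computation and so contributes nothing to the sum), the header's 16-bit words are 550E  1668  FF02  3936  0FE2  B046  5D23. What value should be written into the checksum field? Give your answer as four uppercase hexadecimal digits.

One's-complement addition (fold any carry out of bit 15 back into bit 0):
  0x550E + 0x1668 = 0x06B76
  0x6B76 + 0xFF02 = 0x16A78 → wrap carry → 0x6A79
  0x6A79 + 0x3936 = 0x0A3AF
  0xA3AF + 0x0FE2 = 0x0B391
  0xB391 + 0xB046 = 0x163D7 → wrap carry → 0x63D8
  0x63D8 + 0x5D23 = 0x0C0FB
One's-complement sum = 0xC0FB.
Checksum = ~0xC0FB & 0xFFFF = 0x3F04.

3F04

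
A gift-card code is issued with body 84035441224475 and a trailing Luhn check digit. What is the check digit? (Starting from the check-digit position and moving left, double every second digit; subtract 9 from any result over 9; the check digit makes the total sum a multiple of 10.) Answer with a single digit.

3

Partial digits right→left: 5 7 4 4 2 2 1 4 4 5 3 0 4 8
Double every second digit counting from the check-digit position (so the 1st, 3rd, 5th, ... of the partial from the right).
  doubled (with −9 where >9): 1 8 4 2 8 6 8 → sum 37
  kept as-is: 7 4 2 4 5 0 8 → sum 30
Total = 37 + 30 = 67.
Check digit = (10 − (67 mod 10)) mod 10 = 3.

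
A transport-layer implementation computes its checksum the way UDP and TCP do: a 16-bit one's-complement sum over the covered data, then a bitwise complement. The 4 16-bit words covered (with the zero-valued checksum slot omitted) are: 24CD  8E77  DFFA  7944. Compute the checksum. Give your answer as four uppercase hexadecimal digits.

One's-complement addition (fold any carry out of bit 15 back into bit 0):
  0x24CD + 0x8E77 = 0x0B344
  0xB344 + 0xDFFA = 0x1933E → wrap carry → 0x933F
  0x933F + 0x7944 = 0x10C83 → wrap carry → 0x0C84
One's-complement sum = 0x0C84.
Checksum = ~0x0C84 & 0xFFFF = 0xF37B.

F37B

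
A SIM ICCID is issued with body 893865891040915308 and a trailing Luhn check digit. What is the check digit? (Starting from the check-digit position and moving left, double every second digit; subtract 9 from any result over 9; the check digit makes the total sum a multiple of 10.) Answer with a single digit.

Partial digits right→left: 8 0 3 5 1 9 0 4 0 1 9 8 5 6 8 3 9 8
Double every second digit counting from the check-digit position (so the 1st, 3rd, 5th, ... of the partial from the right).
  doubled (with −9 where >9): 7 6 2 0 0 9 1 7 9 → sum 41
  kept as-is: 0 5 9 4 1 8 6 3 8 → sum 44
Total = 41 + 44 = 85.
Check digit = (10 − (85 mod 10)) mod 10 = 5.

5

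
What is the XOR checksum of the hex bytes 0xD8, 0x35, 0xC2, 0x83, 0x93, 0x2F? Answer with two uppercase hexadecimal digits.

10

XOR the bytes together:
  start with 0xD8
  0xD8 ⊕ 0x35 = 0xED
  0xED ⊕ 0xC2 = 0x2F
  0x2F ⊕ 0x83 = 0xAC
  0xAC ⊕ 0x93 = 0x3F
  0x3F ⊕ 0x2F = 0x10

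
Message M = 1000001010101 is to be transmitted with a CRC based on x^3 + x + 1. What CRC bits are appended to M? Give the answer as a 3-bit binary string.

011

Append 3 zeros: 1000001010101000. Divide by 1011 (XOR where the leading bit is 1):
  pos 0: 1000 XOR 1011 = 0011
  pos 2: 1100 XOR 1011 = 0111
  pos 3: 1111 XOR 1011 = 0100
  pos 4: 1000 XOR 1011 = 0011
  pos 6: 1110 XOR 1011 = 0101
  pos 7: 1011 XOR 1011 = 0000
  pos 12: 1000 XOR 1011 = 0011
Remainder (last 3 bits) = 011. This is the CRC / FCS.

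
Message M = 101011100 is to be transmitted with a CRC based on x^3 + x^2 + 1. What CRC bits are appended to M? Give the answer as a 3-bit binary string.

111

Append 3 zeros: 101011100000. Divide by 1101 (XOR where the leading bit is 1):
  pos 0: 1010 XOR 1101 = 0111
  pos 1: 1111 XOR 1101 = 0010
  pos 3: 1011 XOR 1101 = 0110
  pos 4: 1100 XOR 1101 = 0001
  pos 7: 1000 XOR 1101 = 0101
  pos 8: 1010 XOR 1101 = 0111
Remainder (last 3 bits) = 111. This is the CRC / FCS.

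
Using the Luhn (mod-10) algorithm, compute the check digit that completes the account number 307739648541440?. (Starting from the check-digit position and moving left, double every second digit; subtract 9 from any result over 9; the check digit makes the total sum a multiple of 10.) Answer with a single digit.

7

Partial digits right→left: 0 4 4 1 4 5 8 4 6 9 3 7 7 0 3
Double every second digit counting from the check-digit position (so the 1st, 3rd, 5th, ... of the partial from the right).
  doubled (with −9 where >9): 0 8 8 7 3 6 5 6 → sum 43
  kept as-is: 4 1 5 4 9 7 0 → sum 30
Total = 43 + 30 = 73.
Check digit = (10 − (73 mod 10)) mod 10 = 7.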